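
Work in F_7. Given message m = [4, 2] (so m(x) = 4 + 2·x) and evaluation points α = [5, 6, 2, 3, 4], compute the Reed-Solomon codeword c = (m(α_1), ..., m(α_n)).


c = [0, 2, 1, 3, 5]

Message polynomial: m(x) = 4 + 2·x (mod 7).
For each evaluation point α_i, compute m(α_i) mod 7:
  α_1 = 5: Horner steps 2 → 0, so m(5) = 0.
  α_2 = 6: Horner steps 2 → 2, so m(6) = 2.
  α_3 = 2: Horner steps 2 → 1, so m(2) = 1.
  α_4 = 3: Horner steps 2 → 3, so m(3) = 3.
  α_5 = 4: Horner steps 2 → 5, so m(4) = 5.
Codeword c = [0, 2, 1, 3, 5] ∈ F_7^5.


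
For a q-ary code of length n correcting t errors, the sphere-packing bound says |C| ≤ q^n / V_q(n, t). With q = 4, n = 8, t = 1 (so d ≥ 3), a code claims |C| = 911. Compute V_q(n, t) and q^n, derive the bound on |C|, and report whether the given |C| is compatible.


V_q(n, t) = 25, q^n = 65536, Hamming bound = 2621, |C| = 911 ≤ bound (satisfied).

Step 1: Compute V_q(n, t) = Σ_{j=0}^1 C(n, j) (q−1)^j.
  j = 0: C(8,0)·(3)^0 = 1·1 = 1.
  j = 1: C(8,1)·(3)^1 = 8·3 = 24.
  V_q(n, t) = 1 + 24 = 25.
Step 2: q^n = 4^8 = 65536.
Step 3: Hamming bound ⌊q^n / V_q(n,t)⌋ = ⌊65536/25⌋ = 2621.
Step 4: Compare |C| = 911 to 2621: satisfied.
The claimed |C| lies below the Hamming bound.


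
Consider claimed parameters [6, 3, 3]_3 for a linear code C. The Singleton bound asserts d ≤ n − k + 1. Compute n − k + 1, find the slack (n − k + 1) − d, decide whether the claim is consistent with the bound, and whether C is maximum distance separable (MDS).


Singleton RHS = n − k + 1 = 4, slack = 1, bound satisfied, not MDS.

Singleton bound: d ≤ n − k + 1.
Here n = 6, k = 3, so n − k + 1 = 4.
Given d = 3, check d ≤ 4: YES.
Slack = (n − k + 1) − d = 1.
The code is NOT MDS (slack = 1 > 0).
Description: the claimed parameters are [6, 3, 3]_3; such a code would be non-MDS.


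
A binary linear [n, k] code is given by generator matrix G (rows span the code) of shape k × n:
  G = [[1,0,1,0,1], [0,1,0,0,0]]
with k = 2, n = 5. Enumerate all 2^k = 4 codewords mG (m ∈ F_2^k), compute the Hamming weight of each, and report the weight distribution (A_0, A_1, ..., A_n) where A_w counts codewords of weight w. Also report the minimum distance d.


Weight distribution: A_0 = 1, A_1 = 1, A_3 = 1, A_4 = 1. Minimum distance d = 1.

Enumerate all 2^2 = 4 messages m ∈ F_2^2.
For each, compute codeword c = mG in F_2^5, then tally its weight.
  m = 00 → c = 00000, weight = 0.
  m = 10 → c = 10101, weight = 3.
  m = 01 → c = 01000, weight = 1.
  m = 11 → c = 11101, weight = 4.
Tally weights:
  weight 0: 1 codewords.
  weight 1: 1 codewords.
  weight 3: 1 codewords.
  weight 4: 1 codewords.
Minimum distance d = smallest w > 0 with A_w > 0 = 1.
Sanity: Σ A_w = 4 = 2^2 = 4 ✓.


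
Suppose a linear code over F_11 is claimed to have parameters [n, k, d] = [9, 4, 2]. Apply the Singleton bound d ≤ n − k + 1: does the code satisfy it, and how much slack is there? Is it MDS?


Singleton RHS = n − k + 1 = 6, slack = 4, bound satisfied, not MDS.

Singleton bound: d ≤ n − k + 1.
Here n = 9, k = 4, so n − k + 1 = 6.
Given d = 2, check d ≤ 6: YES.
Slack = (n − k + 1) − d = 4.
The code is NOT MDS (slack = 4 > 0).
Description: the claimed parameters are [9, 4, 2]_11; such a code would be non-MDS.


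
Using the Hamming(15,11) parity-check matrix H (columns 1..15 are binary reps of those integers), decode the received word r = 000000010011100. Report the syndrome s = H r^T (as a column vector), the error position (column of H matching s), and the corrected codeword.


s = (0, 0, 1, 0)^T, error position = 2, corrected codeword c = 010000010011100

Compute s = H r^T mod 2 one row at a time:
  s_1 = 1 + 0 + 0 + 1 + 1 + 1 + 0 + 0 = 4 ≡ 0 (mod 2).
  s_2 = 0 + 0 + 0 + 0 + 1 + 1 + 0 + 0 = 2 ≡ 0 (mod 2).
  s_3 = 0 + 0 + 0 + 0 + 0 + 1 + 0 + 0 = 1 ≡ 1 (mod 2).
  s_4 = 0 + 0 + 0 + 0 + 0 + 1 + 1 + 0 = 2 ≡ 0 (mod 2).
s = (0, 0, 1, 0)^T — this equals column 2 of H (binary 0010), so error is at position 2.
Correct: flip bit 2 of r = 000000010011100 to get c = 010000010011100.


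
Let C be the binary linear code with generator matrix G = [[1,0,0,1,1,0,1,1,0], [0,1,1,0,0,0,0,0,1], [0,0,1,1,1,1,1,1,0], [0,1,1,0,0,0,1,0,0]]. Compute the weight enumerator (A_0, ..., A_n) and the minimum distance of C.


Weight distribution: A_0 = 1, A_2 = 1, A_3 = 3, A_4 = 2, A_5 = 4, A_6 = 3, A_7 = 1, A_8 = 1. Minimum distance d = 2.

Enumerate all 2^4 = 16 messages m ∈ F_2^4.
For each, compute codeword c = mG in F_2^9, then tally its weight.
  m = 0000 → c = 000000000, weight = 0.
  m = 1000 → c = 100110110, weight = 5.
  m = 0100 → c = 011000001, weight = 3.
  m = 1100 → c = 111110111, weight = 8.
  m = 0010 → c = 001111110, weight = 6.
  m = 1010 → c = 101001000, weight = 3.
  m = 0110 → c = 010111111, weight = 7.
  m = 1110 → c = 110001001, weight = 4.
  m = 0001 → c = 011000100, weight = 3.
  m = 1001 → c = 111110010, weight = 6.
  m = 0101 → c = 000000101, weight = 2.
  m = 1101 → c = 100110011, weight = 5.
  m = 0011 → c = 010111010, weight = 5.
  m = 1011 → c = 110001100, weight = 4.
  m = 0111 → c = 001111011, weight = 6.
  m = 1111 → c = 101001101, weight = 5.
Tally weights:
  weight 0: 1 codewords.
  weight 2: 1 codewords.
  weight 3: 3 codewords.
  weight 4: 2 codewords.
  weight 5: 4 codewords.
  weight 6: 3 codewords.
  weight 7: 1 codewords.
  weight 8: 1 codewords.
Minimum distance d = smallest w > 0 with A_w > 0 = 2.
Sanity: Σ A_w = 16 = 2^4 = 16 ✓.


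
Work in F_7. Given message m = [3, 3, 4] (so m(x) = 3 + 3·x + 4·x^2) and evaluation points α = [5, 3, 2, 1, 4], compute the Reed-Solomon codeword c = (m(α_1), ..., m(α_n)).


c = [6, 6, 4, 3, 2]

Message polynomial: m(x) = 3 + 3·x + 4·x^2 (mod 7).
For each evaluation point α_i, compute m(α_i) mod 7:
  α_1 = 5: Horner steps 4 → 2 → 6, so m(5) = 6.
  α_2 = 3: Horner steps 4 → 1 → 6, so m(3) = 6.
  α_3 = 2: Horner steps 4 → 4 → 4, so m(2) = 4.
  α_4 = 1: Horner steps 4 → 0 → 3, so m(1) = 3.
  α_5 = 4: Horner steps 4 → 5 → 2, so m(4) = 2.
Codeword c = [6, 6, 4, 3, 2] ∈ F_7^5.


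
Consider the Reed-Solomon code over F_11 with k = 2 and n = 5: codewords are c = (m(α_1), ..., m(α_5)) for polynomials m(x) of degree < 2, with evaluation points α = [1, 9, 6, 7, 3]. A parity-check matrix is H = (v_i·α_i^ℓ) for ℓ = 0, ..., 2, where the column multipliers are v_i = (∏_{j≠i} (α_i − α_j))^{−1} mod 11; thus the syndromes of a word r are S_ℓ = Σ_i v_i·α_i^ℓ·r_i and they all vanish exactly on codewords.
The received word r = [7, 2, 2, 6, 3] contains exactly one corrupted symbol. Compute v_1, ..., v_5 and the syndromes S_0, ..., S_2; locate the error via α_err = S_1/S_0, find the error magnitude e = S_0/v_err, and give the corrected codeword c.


S = (5, 8, 4), error at position 3, error magnitude e = 5, c = [7, 2, 8, 6, 3].

Step 1: column multipliers v_i = (∏_{j≠i}(α_i − α_j))^{−1} mod 11.
  i = 1 (α = 1): (1−9)(1−6)(1−7)(1−3) = (−8)·(−5)·(−6)·(−2) = 480 ≡ 7, so v_1 = 7^{−1} = 8 (mod 11).
  i = 2 (α = 9): (9−1)(9−6)(9−7)(9−3) = 8·3·2·6 = 288 ≡ 2, so v_2 = 2^{−1} = 6 (mod 11).
  i = 3 (α = 6): (6−1)(6−9)(6−7)(6−3) = 5·(−3)·(−1)·3 = 45 ≡ 1, so v_3 = 1^{−1} = 1 (mod 11).
  i = 4 (α = 7): (7−1)(7−9)(7−6)(7−3) = 6·(−2)·1·4 = −48 ≡ 7, so v_4 = 7^{−1} = 8 (mod 11).
  i = 5 (α = 3): (3−1)(3−9)(3−6)(3−7) = 2·(−6)·(−3)·(−4) = −144 ≡ 10, so v_5 = 10^{−1} = 10 (mod 11).
  v = [8, 6, 1, 8, 10].
Step 2: syndromes of r = [7, 2, 2, 6, 3] (all sums mod 11).
  S_0 = Σ v_i r_i = 8·7 + 6·2 + 1·2 + 8·6 + 10·3 = 148 ≡ 5.
  S_1 = Σ v_i α_i r_i = 8·1·7 + 6·9·2 + 1·6·2 + 8·7·6 + 10·3·3 = 602 ≡ 8.
  α_i^2 mod 11 = [1, 4, 3, 5, 9].
  S_2 = Σ v_i α_i^2 r_i = 8·1·7 + 6·4·2 + 1·3·2 + 8·5·6 + 10·9·3 = 620 ≡ 4.
  S = (5, 8, 4) ≠ 0, so r is not a codeword (an error is present).
Step 3: locate the error. For a single error e at position i, S_ℓ = v_i·e·α_i^ℓ, so α_err = S_1/S_0.
  S_0^{−1} = 5^{−1} = 9 (mod 11), so α_err = 8·9 = 72 ≡ 6 = α_3. Error position i = 3.
  Consistency check: S_2/S_1 = 4·7 = 28 ≡ 6 = α_err ✓ (single-error assumption holds).
Step 4: error magnitude e = S_0/v_3 = S_0·∏_{j≠3}(α_3 − α_j) = 5·1 = 5 ≡ 5 (mod 11).
Step 5: correct position 3: c_3 = r_3 − e = 2 − 5 ≡ 8 (mod 11). Hence c = [7, 2, 8, 6, 3].
  Check: interpolating c through the α_i gives m(x) = 9 + 9·x (degree < 2) with m(α_i) = c_i for every i, so c is indeed a codeword.


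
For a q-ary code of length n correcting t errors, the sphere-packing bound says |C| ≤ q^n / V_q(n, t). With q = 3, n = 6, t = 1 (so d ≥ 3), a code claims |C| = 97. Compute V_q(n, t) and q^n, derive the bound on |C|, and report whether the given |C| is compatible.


V_q(n, t) = 13, q^n = 729, Hamming bound = 56, |C| = 97 > bound (violated).

Step 1: Compute V_q(n, t) = Σ_{j=0}^1 C(n, j) (q−1)^j.
  j = 0: C(6,0)·(2)^0 = 1·1 = 1.
  j = 1: C(6,1)·(2)^1 = 6·2 = 12.
  V_q(n, t) = 1 + 12 = 13.
Step 2: q^n = 3^6 = 729.
Step 3: Hamming bound ⌊q^n / V_q(n,t)⌋ = ⌊729/13⌋ = 56.
Step 4: Compare |C| = 97 to 56: violated.
The claimed |C| lies above the Hamming bound, so no 3-ary code of length 6 with d ≥ 3 can have 97 codewords.


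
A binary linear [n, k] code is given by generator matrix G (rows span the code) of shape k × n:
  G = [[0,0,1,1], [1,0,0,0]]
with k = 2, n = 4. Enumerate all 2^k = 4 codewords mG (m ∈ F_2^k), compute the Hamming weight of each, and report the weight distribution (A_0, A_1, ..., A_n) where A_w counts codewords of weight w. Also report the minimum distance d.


Weight distribution: A_0 = 1, A_1 = 1, A_2 = 1, A_3 = 1. Minimum distance d = 1.

Enumerate all 2^2 = 4 messages m ∈ F_2^2.
For each, compute codeword c = mG in F_2^4, then tally its weight.
  m = 00 → c = 0000, weight = 0.
  m = 10 → c = 0011, weight = 2.
  m = 01 → c = 1000, weight = 1.
  m = 11 → c = 1011, weight = 3.
Tally weights:
  weight 0: 1 codewords.
  weight 1: 1 codewords.
  weight 2: 1 codewords.
  weight 3: 1 codewords.
Minimum distance d = smallest w > 0 with A_w > 0 = 1.
Sanity: Σ A_w = 4 = 2^2 = 4 ✓.


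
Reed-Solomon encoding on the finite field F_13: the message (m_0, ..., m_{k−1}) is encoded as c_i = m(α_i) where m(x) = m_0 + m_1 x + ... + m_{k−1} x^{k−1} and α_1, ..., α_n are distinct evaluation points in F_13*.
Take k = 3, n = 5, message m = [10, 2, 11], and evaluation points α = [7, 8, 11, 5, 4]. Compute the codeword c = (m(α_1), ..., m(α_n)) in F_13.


c = [4, 2, 11, 9, 12]

Message polynomial: m(x) = 10 + 2·x + 11·x^2 (mod 13).
For each evaluation point α_i, compute m(α_i) mod 13:
  α_1 = 7: Horner steps 11 → 1 → 4, so m(7) = 4.
  α_2 = 8: Horner steps 11 → 12 → 2, so m(8) = 2.
  α_3 = 11: Horner steps 11 → 6 → 11, so m(11) = 11.
  α_4 = 5: Horner steps 11 → 5 → 9, so m(5) = 9.
  α_5 = 4: Horner steps 11 → 7 → 12, so m(4) = 12.
Codeword c = [4, 2, 11, 9, 12] ∈ F_13^5.


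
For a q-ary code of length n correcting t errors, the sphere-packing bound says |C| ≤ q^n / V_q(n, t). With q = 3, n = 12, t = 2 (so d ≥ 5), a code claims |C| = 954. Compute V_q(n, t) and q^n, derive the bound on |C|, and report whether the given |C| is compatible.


V_q(n, t) = 289, q^n = 531441, Hamming bound = 1838, |C| = 954 ≤ bound (satisfied).

Step 1: Compute V_q(n, t) = Σ_{j=0}^2 C(n, j) (q−1)^j.
  j = 0: C(12,0)·(2)^0 = 1·1 = 1.
  j = 1: C(12,1)·(2)^1 = 12·2 = 24.
  j = 2: C(12,2)·(2)^2 = 66·4 = 264.
  V_q(n, t) = 1 + 24 + 264 = 289.
Step 2: q^n = 3^12 = 531441.
Step 3: Hamming bound ⌊q^n / V_q(n,t)⌋ = ⌊531441/289⌋ = 1838.
Step 4: Compare |C| = 954 to 1838: satisfied.
The claimed |C| lies below the Hamming bound.


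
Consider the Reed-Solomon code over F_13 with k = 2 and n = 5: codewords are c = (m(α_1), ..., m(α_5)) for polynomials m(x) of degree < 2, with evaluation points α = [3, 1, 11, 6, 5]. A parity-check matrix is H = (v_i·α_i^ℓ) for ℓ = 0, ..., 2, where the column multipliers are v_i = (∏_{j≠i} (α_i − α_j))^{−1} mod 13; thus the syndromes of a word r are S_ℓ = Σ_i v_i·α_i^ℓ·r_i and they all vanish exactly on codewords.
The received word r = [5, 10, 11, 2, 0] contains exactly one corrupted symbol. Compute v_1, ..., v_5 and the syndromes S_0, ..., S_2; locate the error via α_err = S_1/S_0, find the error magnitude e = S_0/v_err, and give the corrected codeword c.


S = (8, 9, 2), error at position 4, error magnitude e = 11, c = [5, 10, 11, 4, 0].

Step 1: column multipliers v_i = (∏_{j≠i}(α_i − α_j))^{−1} mod 13.
  i = 1 (α = 3): (3−1)(3−11)(3−6)(3−5) = 2·(−8)·(−3)·(−2) = −96 ≡ 8, so v_1 = 8^{−1} = 5 (mod 13).
  i = 2 (α = 1): (1−3)(1−11)(1−6)(1−5) = (−2)·(−10)·(−5)·(−4) = 400 ≡ 10, so v_2 = 10^{−1} = 4 (mod 13).
  i = 3 (α = 11): (11−3)(11−1)(11−6)(11−5) = 8·10·5·6 = 2400 ≡ 8, so v_3 = 8^{−1} = 5 (mod 13).
  i = 4 (α = 6): (6−3)(6−1)(6−11)(6−5) = 3·5·(−5)·1 = −75 ≡ 3, so v_4 = 3^{−1} = 9 (mod 13).
  i = 5 (α = 5): (5−3)(5−1)(5−11)(5−6) = 2·4·(−6)·(−1) = 48 ≡ 9, so v_5 = 9^{−1} = 3 (mod 13).
  v = [5, 4, 5, 9, 3].
Step 2: syndromes of r = [5, 10, 11, 2, 0] (all sums mod 13).
  S_0 = Σ v_i r_i = 5·5 + 4·10 + 5·11 + 9·2 + 3·0 = 138 ≡ 8.
  S_1 = Σ v_i α_i r_i = 5·3·5 + 4·1·10 + 5·11·11 + 9·6·2 + 3·5·0 = 828 ≡ 9.
  α_i^2 mod 13 = [9, 1, 4, 10, 12].
  S_2 = Σ v_i α_i^2 r_i = 5·9·5 + 4·1·10 + 5·4·11 + 9·10·2 + 3·12·0 = 665 ≡ 2.
  S = (8, 9, 2) ≠ 0, so r is not a codeword (an error is present).
Step 3: locate the error. For a single error e at position i, S_ℓ = v_i·e·α_i^ℓ, so α_err = S_1/S_0.
  S_0^{−1} = 8^{−1} = 5 (mod 13), so α_err = 9·5 = 45 ≡ 6 = α_4. Error position i = 4.
  Consistency check: S_2/S_1 = 2·3 = 6 ≡ 6 = α_err ✓ (single-error assumption holds).
Step 4: error magnitude e = S_0/v_4 = S_0·∏_{j≠4}(α_4 − α_j) = 8·3 = 24 ≡ 11 (mod 13).
Step 5: correct position 4: c_4 = r_4 − e = 2 − 11 ≡ 4 (mod 13). Hence c = [5, 10, 11, 4, 0].
  Check: interpolating c through the α_i gives m(x) = 6 + 4·x (degree < 2) with m(α_i) = c_i for every i, so c is indeed a codeword.


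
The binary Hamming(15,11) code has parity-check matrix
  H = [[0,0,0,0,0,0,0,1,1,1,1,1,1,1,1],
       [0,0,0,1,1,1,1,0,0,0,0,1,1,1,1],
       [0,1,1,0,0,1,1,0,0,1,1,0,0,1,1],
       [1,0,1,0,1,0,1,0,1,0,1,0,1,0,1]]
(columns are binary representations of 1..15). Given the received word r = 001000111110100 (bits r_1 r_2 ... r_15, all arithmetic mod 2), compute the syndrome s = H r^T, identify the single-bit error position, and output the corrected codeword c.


s = (1, 0, 0, 1)^T, error position = 9, corrected codeword c = 001000110110100

Compute s = H r^T mod 2 one row at a time:
  s_1 = 1 + 1 + 1 + 1 + 0 + 1 + 0 + 0 = 5 ≡ 1 (mod 2).
  s_2 = 0 + 0 + 0 + 1 + 0 + 1 + 0 + 0 = 2 ≡ 0 (mod 2).
  s_3 = 0 + 1 + 0 + 1 + 1 + 1 + 0 + 0 = 4 ≡ 0 (mod 2).
  s_4 = 0 + 1 + 0 + 1 + 1 + 1 + 1 + 0 = 5 ≡ 1 (mod 2).
s = (1, 0, 0, 1)^T — this equals column 9 of H (binary 1001), so error is at position 9.
Correct: flip bit 9 of r = 001000111110100 to get c = 001000110110100.


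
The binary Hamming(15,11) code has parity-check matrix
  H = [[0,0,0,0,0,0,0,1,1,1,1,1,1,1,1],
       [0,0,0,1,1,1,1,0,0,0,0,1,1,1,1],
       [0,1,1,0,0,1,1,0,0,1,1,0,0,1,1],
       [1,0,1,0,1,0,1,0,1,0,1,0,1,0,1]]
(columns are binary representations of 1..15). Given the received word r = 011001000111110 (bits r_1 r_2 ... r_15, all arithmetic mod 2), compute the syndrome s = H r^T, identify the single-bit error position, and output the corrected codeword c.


s = (1, 0, 0, 1)^T, error position = 9, corrected codeword c = 011001001111110

Compute s = H r^T mod 2 one row at a time:
  s_1 = 0 + 0 + 1 + 1 + 1 + 1 + 1 + 0 = 5 ≡ 1 (mod 2).
  s_2 = 0 + 0 + 1 + 0 + 1 + 1 + 1 + 0 = 4 ≡ 0 (mod 2).
  s_3 = 1 + 1 + 1 + 0 + 1 + 1 + 1 + 0 = 6 ≡ 0 (mod 2).
  s_4 = 0 + 1 + 0 + 0 + 0 + 1 + 1 + 0 = 3 ≡ 1 (mod 2).
s = (1, 0, 0, 1)^T — this equals column 9 of H (binary 1001), so error is at position 9.
Correct: flip bit 9 of r = 011001000111110 to get c = 011001001111110.


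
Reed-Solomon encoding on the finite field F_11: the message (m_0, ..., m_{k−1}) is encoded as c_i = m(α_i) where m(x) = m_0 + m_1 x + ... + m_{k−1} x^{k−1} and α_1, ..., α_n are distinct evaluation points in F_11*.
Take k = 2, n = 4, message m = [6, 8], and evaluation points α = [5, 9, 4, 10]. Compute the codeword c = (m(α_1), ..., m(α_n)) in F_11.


c = [2, 1, 5, 9]

Message polynomial: m(x) = 6 + 8·x (mod 11).
For each evaluation point α_i, compute m(α_i) mod 11:
  α_1 = 5: Horner steps 8 → 2, so m(5) = 2.
  α_2 = 9: Horner steps 8 → 1, so m(9) = 1.
  α_3 = 4: Horner steps 8 → 5, so m(4) = 5.
  α_4 = 10: Horner steps 8 → 9, so m(10) = 9.
Codeword c = [2, 1, 5, 9] ∈ F_11^4.


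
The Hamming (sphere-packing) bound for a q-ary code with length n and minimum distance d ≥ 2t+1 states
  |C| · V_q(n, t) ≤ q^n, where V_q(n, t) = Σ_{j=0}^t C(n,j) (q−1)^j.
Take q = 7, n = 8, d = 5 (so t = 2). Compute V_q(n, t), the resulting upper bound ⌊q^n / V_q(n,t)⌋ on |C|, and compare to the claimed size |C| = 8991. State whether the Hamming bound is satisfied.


V_q(n, t) = 1057, q^n = 5764801, Hamming bound = 5453, |C| = 8991 > bound (violated).

Step 1: Compute V_q(n, t) = Σ_{j=0}^2 C(n, j) (q−1)^j.
  j = 0: C(8,0)·(6)^0 = 1·1 = 1.
  j = 1: C(8,1)·(6)^1 = 8·6 = 48.
  j = 2: C(8,2)·(6)^2 = 28·36 = 1008.
  V_q(n, t) = 1 + 48 + 1008 = 1057.
Step 2: q^n = 7^8 = 5764801.
Step 3: Hamming bound ⌊q^n / V_q(n,t)⌋ = ⌊5764801/1057⌋ = 5453.
Step 4: Compare |C| = 8991 to 5453: violated.
The claimed |C| lies above the Hamming bound, so no 7-ary code of length 8 with d ≥ 5 can have 8991 codewords.


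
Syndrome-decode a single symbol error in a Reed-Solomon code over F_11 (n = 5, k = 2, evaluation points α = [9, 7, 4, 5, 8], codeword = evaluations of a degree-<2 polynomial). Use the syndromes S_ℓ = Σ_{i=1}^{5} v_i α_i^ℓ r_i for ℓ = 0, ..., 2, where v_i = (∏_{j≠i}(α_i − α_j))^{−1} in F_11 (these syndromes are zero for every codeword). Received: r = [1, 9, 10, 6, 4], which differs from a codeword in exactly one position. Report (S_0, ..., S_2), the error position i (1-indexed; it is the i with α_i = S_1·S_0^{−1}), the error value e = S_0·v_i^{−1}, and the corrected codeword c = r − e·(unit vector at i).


S = (1, 8, 9), error at position 5, error magnitude e = 10, c = [1, 9, 10, 6, 5].

Step 1: column multipliers v_i = (∏_{j≠i}(α_i − α_j))^{−1} mod 11.
  i = 1 (α = 9): (9−7)(9−4)(9−5)(9−8) = 2·5·4·1 = 40 ≡ 7, so v_1 = 7^{−1} = 8 (mod 11).
  i = 2 (α = 7): (7−9)(7−4)(7−5)(7−8) = (−2)·3·2·(−1) = 12 ≡ 1, so v_2 = 1^{−1} = 1 (mod 11).
  i = 3 (α = 4): (4−9)(4−7)(4−5)(4−8) = (−5)·(−3)·(−1)·(−4) = 60 ≡ 5, so v_3 = 5^{−1} = 9 (mod 11).
  i = 4 (α = 5): (5−9)(5−7)(5−4)(5−8) = (−4)·(−2)·1·(−3) = −24 ≡ 9, so v_4 = 9^{−1} = 5 (mod 11).
  i = 5 (α = 8): (8−9)(8−7)(8−4)(8−5) = (−1)·1·4·3 = −12 ≡ 10, so v_5 = 10^{−1} = 10 (mod 11).
  v = [8, 1, 9, 5, 10].
Step 2: syndromes of r = [1, 9, 10, 6, 4] (all sums mod 11).
  S_0 = Σ v_i r_i = 8·1 + 1·9 + 9·10 + 5·6 + 10·4 = 177 ≡ 1.
  S_1 = Σ v_i α_i r_i = 8·9·1 + 1·7·9 + 9·4·10 + 5·5·6 + 10·8·4 = 965 ≡ 8.
  α_i^2 mod 11 = [4, 5, 5, 3, 9].
  S_2 = Σ v_i α_i^2 r_i = 8·4·1 + 1·5·9 + 9·5·10 + 5·3·6 + 10·9·4 = 977 ≡ 9.
  S = (1, 8, 9) ≠ 0, so r is not a codeword (an error is present).
Step 3: locate the error. For a single error e at position i, S_ℓ = v_i·e·α_i^ℓ, so α_err = S_1/S_0.
  S_0^{−1} = 1^{−1} = 1 (mod 11), so α_err = 8·1 = 8 ≡ 8 = α_5. Error position i = 5.
  Consistency check: S_2/S_1 = 9·7 = 63 ≡ 8 = α_err ✓ (single-error assumption holds).
Step 4: error magnitude e = S_0/v_5 = S_0·∏_{j≠5}(α_5 − α_j) = 1·10 = 10 ≡ 10 (mod 11).
Step 5: correct position 5: c_5 = r_5 − e = 4 − 10 ≡ 5 (mod 11). Hence c = [1, 9, 10, 6, 5].
  Check: interpolating c through the α_i gives m(x) = 4 + 7·x (degree < 2) with m(α_i) = c_i for every i, so c is indeed a codeword.


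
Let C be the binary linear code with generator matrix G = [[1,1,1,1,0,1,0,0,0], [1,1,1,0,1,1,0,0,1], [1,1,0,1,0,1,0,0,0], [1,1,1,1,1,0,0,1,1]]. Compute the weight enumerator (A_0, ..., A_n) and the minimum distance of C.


Weight distribution: A_0 = 1, A_1 = 1, A_3 = 3, A_4 = 5, A_5 = 3, A_6 = 2, A_7 = 1. Minimum distance d = 1.

Enumerate all 2^4 = 16 messages m ∈ F_2^4.
For each, compute codeword c = mG in F_2^9, then tally its weight.
  m = 0000 → c = 000000000, weight = 0.
  m = 1000 → c = 111101000, weight = 5.
  m = 0100 → c = 111011001, weight = 6.
  m = 1100 → c = 000110001, weight = 3.
  m = 0010 → c = 110101000, weight = 4.
  m = 1010 → c = 001000000, weight = 1.
  m = 0110 → c = 001110001, weight = 4.
  m = 1110 → c = 110011001, weight = 5.
  m = 0001 → c = 111110011, weight = 7.
  m = 1001 → c = 000011011, weight = 4.
  m = 0101 → c = 000101010, weight = 3.
  m = 1101 → c = 111000010, weight = 4.
  m = 0011 → c = 001011011, weight = 5.
  m = 1011 → c = 110110011, weight = 6.
  m = 0111 → c = 110000010, weight = 3.
  m = 1111 → c = 001101010, weight = 4.
Tally weights:
  weight 0: 1 codewords.
  weight 1: 1 codewords.
  weight 3: 3 codewords.
  weight 4: 5 codewords.
  weight 5: 3 codewords.
  weight 6: 2 codewords.
  weight 7: 1 codewords.
Minimum distance d = smallest w > 0 with A_w > 0 = 1.
Sanity: Σ A_w = 16 = 2^4 = 16 ✓.


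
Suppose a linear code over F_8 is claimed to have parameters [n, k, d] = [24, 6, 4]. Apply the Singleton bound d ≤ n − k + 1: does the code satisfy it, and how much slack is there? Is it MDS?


Singleton RHS = n − k + 1 = 19, slack = 15, bound satisfied, not MDS.

Singleton bound: d ≤ n − k + 1.
Here n = 24, k = 6, so n − k + 1 = 19.
Given d = 4, check d ≤ 19: YES.
Slack = (n − k + 1) − d = 15.
The code is NOT MDS (slack = 15 > 0).
Description: the claimed parameters are [24, 6, 4]_8; such a code would be non-MDS.


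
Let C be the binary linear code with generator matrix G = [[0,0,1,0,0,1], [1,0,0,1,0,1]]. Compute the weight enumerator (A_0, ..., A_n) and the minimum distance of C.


Weight distribution: A_0 = 1, A_2 = 1, A_3 = 2. Minimum distance d = 2.

Enumerate all 2^2 = 4 messages m ∈ F_2^2.
For each, compute codeword c = mG in F_2^6, then tally its weight.
  m = 00 → c = 000000, weight = 0.
  m = 10 → c = 001001, weight = 2.
  m = 01 → c = 100101, weight = 3.
  m = 11 → c = 101100, weight = 3.
Tally weights:
  weight 0: 1 codewords.
  weight 2: 1 codewords.
  weight 3: 2 codewords.
Minimum distance d = smallest w > 0 with A_w > 0 = 2.
Sanity: Σ A_w = 4 = 2^2 = 4 ✓.


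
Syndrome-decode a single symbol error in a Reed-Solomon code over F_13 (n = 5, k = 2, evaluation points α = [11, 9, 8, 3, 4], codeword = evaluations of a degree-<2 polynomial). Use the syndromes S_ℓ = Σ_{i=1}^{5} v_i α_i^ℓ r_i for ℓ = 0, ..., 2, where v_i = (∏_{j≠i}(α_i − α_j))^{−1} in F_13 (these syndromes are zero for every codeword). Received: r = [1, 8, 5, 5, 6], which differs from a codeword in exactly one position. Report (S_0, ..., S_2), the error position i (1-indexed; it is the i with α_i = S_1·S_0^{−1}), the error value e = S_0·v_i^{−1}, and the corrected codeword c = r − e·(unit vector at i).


S = (9, 1, 3), error at position 4, error magnitude e = 2, c = [1, 8, 5, 3, 6].

Step 1: column multipliers v_i = (∏_{j≠i}(α_i − α_j))^{−1} mod 13.
  i = 1 (α = 11): (11−9)(11−8)(11−3)(11−4) = 2·3·8·7 = 336 ≡ 11, so v_1 = 11^{−1} = 6 (mod 13).
  i = 2 (α = 9): (9−11)(9−8)(9−3)(9−4) = (−2)·1·6·5 = −60 ≡ 5, so v_2 = 5^{−1} = 8 (mod 13).
  i = 3 (α = 8): (8−11)(8−9)(8−3)(8−4) = (−3)·(−1)·5·4 = 60 ≡ 8, so v_3 = 8^{−1} = 5 (mod 13).
  i = 4 (α = 3): (3−11)(3−9)(3−8)(3−4) = (−8)·(−6)·(−5)·(−1) = 240 ≡ 6, so v_4 = 6^{−1} = 11 (mod 13).
  i = 5 (α = 4): (4−11)(4−9)(4−8)(4−3) = (−7)·(−5)·(−4)·1 = −140 ≡ 3, so v_5 = 3^{−1} = 9 (mod 13).
  v = [6, 8, 5, 11, 9].
Step 2: syndromes of r = [1, 8, 5, 5, 6] (all sums mod 13).
  S_0 = Σ v_i r_i = 6·1 + 8·8 + 5·5 + 11·5 + 9·6 = 204 ≡ 9.
  S_1 = Σ v_i α_i r_i = 6·11·1 + 8·9·8 + 5·8·5 + 11·3·5 + 9·4·6 = 1223 ≡ 1.
  α_i^2 mod 13 = [4, 3, 12, 9, 3].
  S_2 = Σ v_i α_i^2 r_i = 6·4·1 + 8·3·8 + 5·12·5 + 11·9·5 + 9·3·6 = 1173 ≡ 3.
  S = (9, 1, 3) ≠ 0, so r is not a codeword (an error is present).
Step 3: locate the error. For a single error e at position i, S_ℓ = v_i·e·α_i^ℓ, so α_err = S_1/S_0.
  S_0^{−1} = 9^{−1} = 3 (mod 13), so α_err = 1·3 = 3 ≡ 3 = α_4. Error position i = 4.
  Consistency check: S_2/S_1 = 3·1 = 3 ≡ 3 = α_err ✓ (single-error assumption holds).
Step 4: error magnitude e = S_0/v_4 = S_0·∏_{j≠4}(α_4 − α_j) = 9·6 = 54 ≡ 2 (mod 13).
Step 5: correct position 4: c_4 = r_4 − e = 5 − 2 ≡ 3 (mod 13). Hence c = [1, 8, 5, 3, 6].
  Check: interpolating c through the α_i gives m(x) = 7 + 3·x (degree < 2) with m(α_i) = c_i for every i, so c is indeed a codeword.


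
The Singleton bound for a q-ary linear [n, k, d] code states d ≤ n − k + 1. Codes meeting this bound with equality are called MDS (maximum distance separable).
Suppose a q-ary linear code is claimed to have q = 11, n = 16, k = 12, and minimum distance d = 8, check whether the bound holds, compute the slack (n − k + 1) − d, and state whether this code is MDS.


Singleton RHS = n − k + 1 = 5, slack = -3, bound violated (no such code; not MDS).

Singleton bound: d ≤ n − k + 1.
Here n = 16, k = 12, so n − k + 1 = 5.
Given d = 8, check d ≤ 5: NO.
Slack = (n − k + 1) − d = -3.
The slack is negative: d = 8 exceeds n − k + 1 = 5 by 3, so the Singleton bound is violated and no linear [16, 12, 8]_11 code can exist. In particular it is not MDS (MDS requires d = n − k + 1 exactly).
Description: the claimed parameters are [16, 12, 8]_11; such a code would be impossible (violates the Singleton bound).


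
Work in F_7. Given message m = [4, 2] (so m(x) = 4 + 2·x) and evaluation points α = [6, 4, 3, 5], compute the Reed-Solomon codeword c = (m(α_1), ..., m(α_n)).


c = [2, 5, 3, 0]

Message polynomial: m(x) = 4 + 2·x (mod 7).
For each evaluation point α_i, compute m(α_i) mod 7:
  α_1 = 6: Horner steps 2 → 2, so m(6) = 2.
  α_2 = 4: Horner steps 2 → 5, so m(4) = 5.
  α_3 = 3: Horner steps 2 → 3, so m(3) = 3.
  α_4 = 5: Horner steps 2 → 0, so m(5) = 0.
Codeword c = [2, 5, 3, 0] ∈ F_7^4.


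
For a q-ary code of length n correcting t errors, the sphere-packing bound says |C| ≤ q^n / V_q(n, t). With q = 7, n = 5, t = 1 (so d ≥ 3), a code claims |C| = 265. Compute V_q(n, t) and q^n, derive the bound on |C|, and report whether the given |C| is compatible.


V_q(n, t) = 31, q^n = 16807, Hamming bound = 542, |C| = 265 ≤ bound (satisfied).

Step 1: Compute V_q(n, t) = Σ_{j=0}^1 C(n, j) (q−1)^j.
  j = 0: C(5,0)·(6)^0 = 1·1 = 1.
  j = 1: C(5,1)·(6)^1 = 5·6 = 30.
  V_q(n, t) = 1 + 30 = 31.
Step 2: q^n = 7^5 = 16807.
Step 3: Hamming bound ⌊q^n / V_q(n,t)⌋ = ⌊16807/31⌋ = 542.
Step 4: Compare |C| = 265 to 542: satisfied.
The claimed |C| lies below the Hamming bound.


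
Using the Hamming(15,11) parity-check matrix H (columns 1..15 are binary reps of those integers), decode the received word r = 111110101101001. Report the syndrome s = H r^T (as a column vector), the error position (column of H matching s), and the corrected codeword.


s = (0, 1, 1, 0)^T, error position = 6, corrected codeword c = 111111101101001

Compute s = H r^T mod 2 one row at a time:
  s_1 = 0 + 1 + 1 + 0 + 1 + 0 + 0 + 1 = 4 ≡ 0 (mod 2).
  s_2 = 1 + 1 + 0 + 1 + 1 + 0 + 0 + 1 = 5 ≡ 1 (mod 2).
  s_3 = 1 + 1 + 0 + 1 + 1 + 0 + 0 + 1 = 5 ≡ 1 (mod 2).
  s_4 = 1 + 1 + 1 + 1 + 1 + 0 + 0 + 1 = 6 ≡ 0 (mod 2).
s = (0, 1, 1, 0)^T — this equals column 6 of H (binary 0110), so error is at position 6.
Correct: flip bit 6 of r = 111110101101001 to get c = 111111101101001.


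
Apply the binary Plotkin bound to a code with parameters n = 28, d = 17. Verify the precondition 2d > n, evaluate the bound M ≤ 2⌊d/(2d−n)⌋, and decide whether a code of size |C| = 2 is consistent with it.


Plotkin bound M ≤ 4; given |C| = 2 ≤ bound (satisfied).

Check applicability: 2d = 34, n = 28.
2d − n = 6 > 0, so Plotkin applies.
Compute d/(2d−n) = 17/6 ≈ 2.8333.
⌊d/(2d−n)⌋ = 2.
Plotkin bound: M ≤ 2·2 = 4.
Given |C| = 2, check: satisfied.
This |C| is below the Plotkin bound.


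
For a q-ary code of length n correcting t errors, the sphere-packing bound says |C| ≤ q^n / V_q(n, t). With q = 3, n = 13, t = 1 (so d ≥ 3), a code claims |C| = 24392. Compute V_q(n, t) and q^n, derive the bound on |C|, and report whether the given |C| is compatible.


V_q(n, t) = 27, q^n = 1594323, Hamming bound = 59049, |C| = 24392 ≤ bound (satisfied).

Step 1: Compute V_q(n, t) = Σ_{j=0}^1 C(n, j) (q−1)^j.
  j = 0: C(13,0)·(2)^0 = 1·1 = 1.
  j = 1: C(13,1)·(2)^1 = 13·2 = 26.
  V_q(n, t) = 1 + 26 = 27.
Step 2: q^n = 3^13 = 1594323.
Step 3: Hamming bound ⌊q^n / V_q(n,t)⌋ = ⌊1594323/27⌋ = 59049.
Step 4: Compare |C| = 24392 to 59049: satisfied.
The claimed |C| lies below the Hamming bound.


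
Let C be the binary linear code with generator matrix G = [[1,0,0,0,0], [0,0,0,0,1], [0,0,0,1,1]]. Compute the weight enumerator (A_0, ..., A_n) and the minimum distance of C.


Weight distribution: A_0 = 1, A_1 = 3, A_2 = 3, A_3 = 1. Minimum distance d = 1.

Enumerate all 2^3 = 8 messages m ∈ F_2^3.
For each, compute codeword c = mG in F_2^5, then tally its weight.
  m = 000 → c = 00000, weight = 0.
  m = 100 → c = 10000, weight = 1.
  m = 010 → c = 00001, weight = 1.
  m = 110 → c = 10001, weight = 2.
  m = 001 → c = 00011, weight = 2.
  m = 101 → c = 10011, weight = 3.
  m = 011 → c = 00010, weight = 1.
  m = 111 → c = 10010, weight = 2.
Tally weights:
  weight 0: 1 codewords.
  weight 1: 3 codewords.
  weight 2: 3 codewords.
  weight 3: 1 codewords.
Minimum distance d = smallest w > 0 with A_w > 0 = 1.
Sanity: Σ A_w = 8 = 2^3 = 8 ✓.


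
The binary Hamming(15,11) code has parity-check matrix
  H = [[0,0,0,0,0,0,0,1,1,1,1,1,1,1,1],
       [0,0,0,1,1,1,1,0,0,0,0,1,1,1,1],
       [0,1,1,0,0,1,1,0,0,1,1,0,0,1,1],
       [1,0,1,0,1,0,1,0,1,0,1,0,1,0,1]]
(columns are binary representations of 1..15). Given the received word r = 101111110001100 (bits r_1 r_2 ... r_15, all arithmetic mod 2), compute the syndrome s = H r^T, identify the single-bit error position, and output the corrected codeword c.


s = (1, 0, 1, 1)^T, error position = 11, corrected codeword c = 101111110011100

Compute s = H r^T mod 2 one row at a time:
  s_1 = 1 + 0 + 0 + 0 + 1 + 1 + 0 + 0 = 3 ≡ 1 (mod 2).
  s_2 = 1 + 1 + 1 + 1 + 1 + 1 + 0 + 0 = 6 ≡ 0 (mod 2).
  s_3 = 0 + 1 + 1 + 1 + 0 + 0 + 0 + 0 = 3 ≡ 1 (mod 2).
  s_4 = 1 + 1 + 1 + 1 + 0 + 0 + 1 + 0 = 5 ≡ 1 (mod 2).
s = (1, 0, 1, 1)^T — this equals column 11 of H (binary 1011), so error is at position 11.
Correct: flip bit 11 of r = 101111110001100 to get c = 101111110011100.


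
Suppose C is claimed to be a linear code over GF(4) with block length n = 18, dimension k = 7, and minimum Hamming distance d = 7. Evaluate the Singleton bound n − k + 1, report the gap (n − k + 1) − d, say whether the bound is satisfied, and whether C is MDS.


Singleton RHS = n − k + 1 = 12, slack = 5, bound satisfied, not MDS.

Singleton bound: d ≤ n − k + 1.
Here n = 18, k = 7, so n − k + 1 = 12.
Given d = 7, check d ≤ 12: YES.
Slack = (n − k + 1) − d = 5.
The code is NOT MDS (slack = 5 > 0).
Description: the claimed parameters are [18, 7, 7]_4; such a code would be non-MDS.


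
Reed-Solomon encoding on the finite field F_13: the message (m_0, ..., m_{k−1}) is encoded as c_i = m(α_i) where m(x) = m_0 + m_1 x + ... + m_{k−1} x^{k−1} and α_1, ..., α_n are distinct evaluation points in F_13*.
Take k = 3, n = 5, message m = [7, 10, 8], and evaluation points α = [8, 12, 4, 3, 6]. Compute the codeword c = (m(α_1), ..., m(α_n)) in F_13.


c = [1, 5, 6, 5, 4]

Message polynomial: m(x) = 7 + 10·x + 8·x^2 (mod 13).
For each evaluation point α_i, compute m(α_i) mod 13:
  α_1 = 8: Horner steps 8 → 9 → 1, so m(8) = 1.
  α_2 = 12: Horner steps 8 → 2 → 5, so m(12) = 5.
  α_3 = 4: Horner steps 8 → 3 → 6, so m(4) = 6.
  α_4 = 3: Horner steps 8 → 8 → 5, so m(3) = 5.
  α_5 = 6: Horner steps 8 → 6 → 4, so m(6) = 4.
Codeword c = [1, 5, 6, 5, 4] ∈ F_13^5.


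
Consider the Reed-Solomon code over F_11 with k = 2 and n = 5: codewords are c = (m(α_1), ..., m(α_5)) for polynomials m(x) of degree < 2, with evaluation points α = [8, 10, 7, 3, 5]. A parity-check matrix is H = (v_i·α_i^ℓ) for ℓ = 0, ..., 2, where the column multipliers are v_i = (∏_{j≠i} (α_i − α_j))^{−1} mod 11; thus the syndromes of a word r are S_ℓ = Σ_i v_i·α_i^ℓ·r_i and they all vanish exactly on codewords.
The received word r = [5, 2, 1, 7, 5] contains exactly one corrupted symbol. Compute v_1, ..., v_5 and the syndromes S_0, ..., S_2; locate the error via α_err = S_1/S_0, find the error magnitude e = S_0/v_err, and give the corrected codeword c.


S = (2, 10, 6), error at position 5, error magnitude e = 1, c = [5, 2, 1, 7, 4].

Step 1: column multipliers v_i = (∏_{j≠i}(α_i − α_j))^{−1} mod 11.
  i = 1 (α = 8): (8−10)(8−7)(8−3)(8−5) = (−2)·1·5·3 = −30 ≡ 3, so v_1 = 3^{−1} = 4 (mod 11).
  i = 2 (α = 10): (10−8)(10−7)(10−3)(10−5) = 2·3·7·5 = 210 ≡ 1, so v_2 = 1^{−1} = 1 (mod 11).
  i = 3 (α = 7): (7−8)(7−10)(7−3)(7−5) = (−1)·(−3)·4·2 = 24 ≡ 2, so v_3 = 2^{−1} = 6 (mod 11).
  i = 4 (α = 3): (3−8)(3−10)(3−7)(3−5) = (−5)·(−7)·(−4)·(−2) = 280 ≡ 5, so v_4 = 5^{−1} = 9 (mod 11).
  i = 5 (α = 5): (5−8)(5−10)(5−7)(5−3) = (−3)·(−5)·(−2)·2 = −60 ≡ 6, so v_5 = 6^{−1} = 2 (mod 11).
  v = [4, 1, 6, 9, 2].
Step 2: syndromes of r = [5, 2, 1, 7, 5] (all sums mod 11).
  S_0 = Σ v_i r_i = 4·5 + 1·2 + 6·1 + 9·7 + 2·5 = 101 ≡ 2.
  S_1 = Σ v_i α_i r_i = 4·8·5 + 1·10·2 + 6·7·1 + 9·3·7 + 2·5·5 = 461 ≡ 10.
  α_i^2 mod 11 = [9, 1, 5, 9, 3].
  S_2 = Σ v_i α_i^2 r_i = 4·9·5 + 1·1·2 + 6·5·1 + 9·9·7 + 2·3·5 = 809 ≡ 6.
  S = (2, 10, 6) ≠ 0, so r is not a codeword (an error is present).
Step 3: locate the error. For a single error e at position i, S_ℓ = v_i·e·α_i^ℓ, so α_err = S_1/S_0.
  S_0^{−1} = 2^{−1} = 6 (mod 11), so α_err = 10·6 = 60 ≡ 5 = α_5. Error position i = 5.
  Consistency check: S_2/S_1 = 6·10 = 60 ≡ 5 = α_err ✓ (single-error assumption holds).
Step 4: error magnitude e = S_0/v_5 = S_0·∏_{j≠5}(α_5 − α_j) = 2·6 = 12 ≡ 1 (mod 11).
Step 5: correct position 5: c_5 = r_5 − e = 5 − 1 ≡ 4 (mod 11). Hence c = [5, 2, 1, 7, 4].
  Check: interpolating c through the α_i gives m(x) = 6 + 4·x (degree < 2) with m(α_i) = c_i for every i, so c is indeed a codeword.


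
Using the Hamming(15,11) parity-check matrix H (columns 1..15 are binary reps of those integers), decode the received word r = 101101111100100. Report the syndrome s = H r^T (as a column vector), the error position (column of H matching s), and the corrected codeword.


s = (0, 0, 0, 1)^T, error position = 1, corrected codeword c = 001101111100100

Compute s = H r^T mod 2 one row at a time:
  s_1 = 1 + 1 + 1 + 0 + 0 + 1 + 0 + 0 = 4 ≡ 0 (mod 2).
  s_2 = 1 + 0 + 1 + 1 + 0 + 1 + 0 + 0 = 4 ≡ 0 (mod 2).
  s_3 = 0 + 1 + 1 + 1 + 1 + 0 + 0 + 0 = 4 ≡ 0 (mod 2).
  s_4 = 1 + 1 + 0 + 1 + 1 + 0 + 1 + 0 = 5 ≡ 1 (mod 2).
s = (0, 0, 0, 1)^T — this equals column 1 of H (binary 0001), so error is at position 1.
Correct: flip bit 1 of r = 101101111100100 to get c = 001101111100100.


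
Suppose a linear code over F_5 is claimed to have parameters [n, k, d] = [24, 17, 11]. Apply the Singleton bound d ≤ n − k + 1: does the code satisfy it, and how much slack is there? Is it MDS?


Singleton RHS = n − k + 1 = 8, slack = -3, bound violated (no such code; not MDS).

Singleton bound: d ≤ n − k + 1.
Here n = 24, k = 17, so n − k + 1 = 8.
Given d = 11, check d ≤ 8: NO.
Slack = (n − k + 1) − d = -3.
The slack is negative: d = 11 exceeds n − k + 1 = 8 by 3, so the Singleton bound is violated and no linear [24, 17, 11]_5 code can exist. In particular it is not MDS (MDS requires d = n − k + 1 exactly).
Description: the claimed parameters are [24, 17, 11]_5; such a code would be impossible (violates the Singleton bound).


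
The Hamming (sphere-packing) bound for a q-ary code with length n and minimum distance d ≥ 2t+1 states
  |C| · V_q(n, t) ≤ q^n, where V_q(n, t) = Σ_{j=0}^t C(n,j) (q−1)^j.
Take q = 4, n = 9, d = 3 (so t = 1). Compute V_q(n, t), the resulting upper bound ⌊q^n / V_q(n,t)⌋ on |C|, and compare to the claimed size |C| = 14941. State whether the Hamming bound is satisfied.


V_q(n, t) = 28, q^n = 262144, Hamming bound = 9362, |C| = 14941 > bound (violated).

Step 1: Compute V_q(n, t) = Σ_{j=0}^1 C(n, j) (q−1)^j.
  j = 0: C(9,0)·(3)^0 = 1·1 = 1.
  j = 1: C(9,1)·(3)^1 = 9·3 = 27.
  V_q(n, t) = 1 + 27 = 28.
Step 2: q^n = 4^9 = 262144.
Step 3: Hamming bound ⌊q^n / V_q(n,t)⌋ = ⌊262144/28⌋ = 9362.
Step 4: Compare |C| = 14941 to 9362: violated.
The claimed |C| lies above the Hamming bound, so no 4-ary code of length 9 with d ≥ 3 can have 14941 codewords.


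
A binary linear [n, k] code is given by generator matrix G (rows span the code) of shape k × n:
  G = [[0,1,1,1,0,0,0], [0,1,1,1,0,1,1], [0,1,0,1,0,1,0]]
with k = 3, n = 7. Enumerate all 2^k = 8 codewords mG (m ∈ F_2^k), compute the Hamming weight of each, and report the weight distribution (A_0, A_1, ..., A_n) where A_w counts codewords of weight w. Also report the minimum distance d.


Weight distribution: A_0 = 1, A_2 = 3, A_3 = 3, A_5 = 1. Minimum distance d = 2.

Enumerate all 2^3 = 8 messages m ∈ F_2^3.
For each, compute codeword c = mG in F_2^7, then tally its weight.
  m = 000 → c = 0000000, weight = 0.
  m = 100 → c = 0111000, weight = 3.
  m = 010 → c = 0111011, weight = 5.
  m = 110 → c = 0000011, weight = 2.
  m = 001 → c = 0101010, weight = 3.
  m = 101 → c = 0010010, weight = 2.
  m = 011 → c = 0010001, weight = 2.
  m = 111 → c = 0101001, weight = 3.
Tally weights:
  weight 0: 1 codewords.
  weight 2: 3 codewords.
  weight 3: 3 codewords.
  weight 5: 1 codewords.
Minimum distance d = smallest w > 0 with A_w > 0 = 2.
Sanity: Σ A_w = 8 = 2^3 = 8 ✓.


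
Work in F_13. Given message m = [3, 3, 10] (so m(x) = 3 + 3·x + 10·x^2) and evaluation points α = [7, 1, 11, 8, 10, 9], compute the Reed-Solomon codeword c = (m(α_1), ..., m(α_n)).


c = [7, 3, 11, 4, 6, 8]

Message polynomial: m(x) = 3 + 3·x + 10·x^2 (mod 13).
For each evaluation point α_i, compute m(α_i) mod 13:
  α_1 = 7: Horner steps 10 → 8 → 7, so m(7) = 7.
  α_2 = 1: Horner steps 10 → 0 → 3, so m(1) = 3.
  α_3 = 11: Horner steps 10 → 9 → 11, so m(11) = 11.
  α_4 = 8: Horner steps 10 → 5 → 4, so m(8) = 4.
  α_5 = 10: Horner steps 10 → 12 → 6, so m(10) = 6.
  α_6 = 9: Horner steps 10 → 2 → 8, so m(9) = 8.
Codeword c = [7, 3, 11, 4, 6, 8] ∈ F_13^6.


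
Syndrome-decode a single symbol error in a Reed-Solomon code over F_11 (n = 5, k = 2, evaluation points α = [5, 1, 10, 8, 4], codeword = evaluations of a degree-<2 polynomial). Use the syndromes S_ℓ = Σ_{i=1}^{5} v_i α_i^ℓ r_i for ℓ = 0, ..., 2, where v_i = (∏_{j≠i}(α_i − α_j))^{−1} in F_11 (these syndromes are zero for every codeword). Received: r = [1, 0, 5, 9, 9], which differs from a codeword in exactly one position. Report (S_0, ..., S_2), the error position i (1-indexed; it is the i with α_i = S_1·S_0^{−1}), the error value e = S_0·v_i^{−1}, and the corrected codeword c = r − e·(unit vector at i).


S = (4, 10, 3), error at position 4, error magnitude e = 10, c = [1, 0, 5, 10, 9].

Step 1: column multipliers v_i = (∏_{j≠i}(α_i − α_j))^{−1} mod 11.
  i = 1 (α = 5): (5−1)(5−10)(5−8)(5−4) = 4·(−5)·(−3)·1 = 60 ≡ 5, so v_1 = 5^{−1} = 9 (mod 11).
  i = 2 (α = 1): (1−5)(1−10)(1−8)(1−4) = (−4)·(−9)·(−7)·(−3) = 756 ≡ 8, so v_2 = 8^{−1} = 7 (mod 11).
  i = 3 (α = 10): (10−5)(10−1)(10−8)(10−4) = 5·9·2·6 = 540 ≡ 1, so v_3 = 1^{−1} = 1 (mod 11).
  i = 4 (α = 8): (8−5)(8−1)(8−10)(8−4) = 3·7·(−2)·4 = −168 ≡ 8, so v_4 = 8^{−1} = 7 (mod 11).
  i = 5 (α = 4): (4−5)(4−1)(4−10)(4−8) = (−1)·3·(−6)·(−4) = −72 ≡ 5, so v_5 = 5^{−1} = 9 (mod 11).
  v = [9, 7, 1, 7, 9].
Step 2: syndromes of r = [1, 0, 5, 9, 9] (all sums mod 11).
  S_0 = Σ v_i r_i = 9·1 + 7·0 + 1·5 + 7·9 + 9·9 = 158 ≡ 4.
  S_1 = Σ v_i α_i r_i = 9·5·1 + 7·1·0 + 1·10·5 + 7·8·9 + 9·4·9 = 923 ≡ 10.
  α_i^2 mod 11 = [3, 1, 1, 9, 5].
  S_2 = Σ v_i α_i^2 r_i = 9·3·1 + 7·1·0 + 1·1·5 + 7·9·9 + 9·5·9 = 1004 ≡ 3.
  S = (4, 10, 3) ≠ 0, so r is not a codeword (an error is present).
Step 3: locate the error. For a single error e at position i, S_ℓ = v_i·e·α_i^ℓ, so α_err = S_1/S_0.
  S_0^{−1} = 4^{−1} = 3 (mod 11), so α_err = 10·3 = 30 ≡ 8 = α_4. Error position i = 4.
  Consistency check: S_2/S_1 = 3·10 = 30 ≡ 8 = α_err ✓ (single-error assumption holds).
Step 4: error magnitude e = S_0/v_4 = S_0·∏_{j≠4}(α_4 − α_j) = 4·8 = 32 ≡ 10 (mod 11).
Step 5: correct position 4: c_4 = r_4 − e = 9 − 10 ≡ 10 (mod 11). Hence c = [1, 0, 5, 10, 9].
  Check: interpolating c through the α_i gives m(x) = 8 + 3·x (degree < 2) with m(α_i) = c_i for every i, so c is indeed a codeword.
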